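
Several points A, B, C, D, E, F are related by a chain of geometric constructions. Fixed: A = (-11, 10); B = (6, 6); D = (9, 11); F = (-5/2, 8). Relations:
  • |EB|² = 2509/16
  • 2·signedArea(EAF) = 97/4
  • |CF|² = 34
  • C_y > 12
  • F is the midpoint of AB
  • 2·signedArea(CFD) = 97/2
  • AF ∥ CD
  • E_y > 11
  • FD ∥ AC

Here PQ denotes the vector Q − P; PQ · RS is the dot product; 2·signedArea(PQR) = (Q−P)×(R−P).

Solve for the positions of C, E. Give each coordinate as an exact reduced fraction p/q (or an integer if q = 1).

1. C_x = 1/2  [AF ∥ CD ∩ FD ∥ AC]
2. C_y = 13  [AF ∥ CD ∩ FD ∥ AC]
   → C = (1/2, 13)
3. E_x = -21/4  [line 2·x + 17/2·y + -349/4 = 0 ∩ |EB|² = 2509/16]
4. E_y = 23/2  [line 2·x + 17/2·y + -349/4 = 0 ∩ |EB|² = 2509/16]
   → E = (-21/4, 23/2)

C = (1/2, 13)
E = (-21/4, 23/2)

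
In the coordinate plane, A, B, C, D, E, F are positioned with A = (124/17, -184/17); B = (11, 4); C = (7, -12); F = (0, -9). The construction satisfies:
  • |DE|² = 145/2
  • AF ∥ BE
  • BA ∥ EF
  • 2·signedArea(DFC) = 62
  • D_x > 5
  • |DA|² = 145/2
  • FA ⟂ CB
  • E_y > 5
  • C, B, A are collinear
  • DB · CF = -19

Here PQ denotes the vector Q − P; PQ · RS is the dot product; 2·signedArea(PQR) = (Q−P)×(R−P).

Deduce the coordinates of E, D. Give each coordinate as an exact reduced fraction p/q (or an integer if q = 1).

1. E_x = 63/17  [BA ∥ EF ∩ AF ∥ BE]
2. E_y = 99/17  [BA ∥ EF ∩ AF ∥ BE]
   → E = (63/17, 99/17)
3. D_x = 11/2  [2·signedArea(DFC) = 62 ∩ DB · CF = -19]
4. D_y = -5/2  [2·signedArea(DFC) = 62 ∩ DB · CF = -19]
   → D = (11/2, -5/2)

D = (11/2, -5/2)
E = (63/17, 99/17)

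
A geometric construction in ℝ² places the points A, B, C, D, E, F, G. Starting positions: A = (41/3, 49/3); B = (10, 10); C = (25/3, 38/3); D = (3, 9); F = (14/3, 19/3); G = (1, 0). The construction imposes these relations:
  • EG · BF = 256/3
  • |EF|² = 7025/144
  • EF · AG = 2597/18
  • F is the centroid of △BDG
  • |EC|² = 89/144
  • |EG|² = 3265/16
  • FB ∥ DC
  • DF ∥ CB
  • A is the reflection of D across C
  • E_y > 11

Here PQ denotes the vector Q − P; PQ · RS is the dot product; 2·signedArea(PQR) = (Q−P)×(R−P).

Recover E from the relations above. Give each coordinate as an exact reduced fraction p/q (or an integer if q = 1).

1. E_x = 35/4  [EG · BF = 256/3 ∩ EF · AG = 2597/18]
2. E_y = 12  [EG · BF = 256/3 ∩ EF · AG = 2597/18]
   → E = (35/4, 12)

E = (35/4, 12)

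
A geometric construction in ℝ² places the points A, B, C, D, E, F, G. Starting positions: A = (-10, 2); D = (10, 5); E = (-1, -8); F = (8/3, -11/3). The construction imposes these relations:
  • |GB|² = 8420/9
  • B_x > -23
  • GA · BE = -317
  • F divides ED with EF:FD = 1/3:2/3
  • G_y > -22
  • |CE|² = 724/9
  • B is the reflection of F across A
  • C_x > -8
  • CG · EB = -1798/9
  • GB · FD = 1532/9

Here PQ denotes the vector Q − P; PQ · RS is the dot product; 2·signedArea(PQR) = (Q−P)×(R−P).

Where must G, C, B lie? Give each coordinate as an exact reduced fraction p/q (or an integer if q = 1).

B = (-68/3, 23/3)
C = (-7, -4/3)
G = (-12, -21)

1. B_x = -68/3  [B is the reflection of F across A]
2. B_y = 23/3  [B is the reflection of F across A]
   → B = (-68/3, 23/3)
3. G_x = -12  [GB · FD = 1532/9 ∩ GA · BE = -317]
4. G_y = -21  [GB · FD = 1532/9 ∩ GA · BE = -317]
   → G = (-12, -21)
5. C_x = -7  [line 65/3·x + -47/3·y + 1177/9 = 0 ∩ |CE|² = 724/9]
6. C_y = -4/3  [line 65/3·x + -47/3·y + 1177/9 = 0 ∩ |CE|² = 724/9]
   → C = (-7, -4/3)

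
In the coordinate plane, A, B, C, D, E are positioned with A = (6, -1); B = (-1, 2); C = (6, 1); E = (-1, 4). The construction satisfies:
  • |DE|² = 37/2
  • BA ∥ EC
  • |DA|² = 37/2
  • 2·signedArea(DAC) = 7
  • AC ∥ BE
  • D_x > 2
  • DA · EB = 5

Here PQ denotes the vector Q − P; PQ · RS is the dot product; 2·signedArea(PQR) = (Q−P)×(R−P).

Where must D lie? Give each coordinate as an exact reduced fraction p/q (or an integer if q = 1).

D = (5/2, 3/2)

1. D_x = 5/2  [DA · EB = 5 ∩ 2·signedArea(DAC) = 7]
2. D_y = 3/2  [DA · EB = 5 ∩ 2·signedArea(DAC) = 7]
   → D = (5/2, 3/2)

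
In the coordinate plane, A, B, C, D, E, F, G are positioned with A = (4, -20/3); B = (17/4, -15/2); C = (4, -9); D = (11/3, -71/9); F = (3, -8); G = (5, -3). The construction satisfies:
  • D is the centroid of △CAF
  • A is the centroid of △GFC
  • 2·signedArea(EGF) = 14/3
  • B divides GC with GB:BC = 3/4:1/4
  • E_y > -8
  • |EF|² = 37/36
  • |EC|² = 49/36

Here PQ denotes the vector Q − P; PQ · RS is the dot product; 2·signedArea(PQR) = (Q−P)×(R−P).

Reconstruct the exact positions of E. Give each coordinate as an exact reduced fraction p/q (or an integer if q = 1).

E = (4, -47/6)

1. E_x = 4  [line 5·x + -2·y + -107/3 = 0 ∩ |EF|² = 37/36]
2. E_y = -47/6  [line 5·x + -2·y + -107/3 = 0 ∩ |EF|² = 37/36]
   → E = (4, -47/6)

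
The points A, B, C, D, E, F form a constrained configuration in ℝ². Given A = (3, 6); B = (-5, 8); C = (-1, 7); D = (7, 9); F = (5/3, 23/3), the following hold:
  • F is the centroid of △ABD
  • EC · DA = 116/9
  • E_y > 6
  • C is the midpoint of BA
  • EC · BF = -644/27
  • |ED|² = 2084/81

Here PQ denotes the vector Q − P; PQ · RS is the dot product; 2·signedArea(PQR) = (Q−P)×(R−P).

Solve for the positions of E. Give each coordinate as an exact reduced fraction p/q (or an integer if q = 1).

1. E_x = 23/9  [EC · DA = 116/9 ∩ EC · BF = -644/27]
2. E_y = 59/9  [EC · DA = 116/9 ∩ EC · BF = -644/27]
   → E = (23/9, 59/9)

E = (23/9, 59/9)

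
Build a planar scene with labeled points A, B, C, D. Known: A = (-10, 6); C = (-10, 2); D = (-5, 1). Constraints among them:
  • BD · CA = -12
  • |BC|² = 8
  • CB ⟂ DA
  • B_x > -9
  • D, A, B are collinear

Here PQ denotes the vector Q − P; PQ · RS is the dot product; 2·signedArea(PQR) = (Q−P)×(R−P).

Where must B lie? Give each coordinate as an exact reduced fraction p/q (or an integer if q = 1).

B = (-8, 4)

1. B_x = -8  [D, A, B are collinear ∩ CB ⟂ DA]
2. B_y = 4  [D, A, B are collinear ∩ CB ⟂ DA]
   → B = (-8, 4)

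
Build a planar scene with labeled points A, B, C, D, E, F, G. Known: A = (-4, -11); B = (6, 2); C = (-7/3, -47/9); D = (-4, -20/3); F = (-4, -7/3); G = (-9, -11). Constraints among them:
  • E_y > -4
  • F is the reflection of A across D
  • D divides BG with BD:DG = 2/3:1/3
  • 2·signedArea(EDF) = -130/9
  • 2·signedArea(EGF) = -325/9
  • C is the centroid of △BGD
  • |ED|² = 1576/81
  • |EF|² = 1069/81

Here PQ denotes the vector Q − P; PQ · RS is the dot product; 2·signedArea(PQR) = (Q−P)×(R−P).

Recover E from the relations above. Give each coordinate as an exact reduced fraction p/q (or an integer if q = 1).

1. E_x = -2/3  [2·signedArea(EDF) = -130/9 ∩ 2·signedArea(EGF) = -325/9]
2. E_y = -34/9  [2·signedArea(EDF) = -130/9 ∩ 2·signedArea(EGF) = -325/9]
   → E = (-2/3, -34/9)

E = (-2/3, -34/9)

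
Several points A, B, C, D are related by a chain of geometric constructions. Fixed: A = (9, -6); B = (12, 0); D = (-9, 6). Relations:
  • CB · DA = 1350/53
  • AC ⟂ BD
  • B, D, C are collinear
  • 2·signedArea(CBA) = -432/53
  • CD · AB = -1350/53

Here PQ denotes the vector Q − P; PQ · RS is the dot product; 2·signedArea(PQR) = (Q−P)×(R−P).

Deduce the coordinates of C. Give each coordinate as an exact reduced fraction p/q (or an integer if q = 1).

C = (573/53, 18/53)

1. C_x = 573/53  [B, D, C are collinear ∩ AC ⟂ BD]
2. C_y = 18/53  [B, D, C are collinear ∩ AC ⟂ BD]
   → C = (573/53, 18/53)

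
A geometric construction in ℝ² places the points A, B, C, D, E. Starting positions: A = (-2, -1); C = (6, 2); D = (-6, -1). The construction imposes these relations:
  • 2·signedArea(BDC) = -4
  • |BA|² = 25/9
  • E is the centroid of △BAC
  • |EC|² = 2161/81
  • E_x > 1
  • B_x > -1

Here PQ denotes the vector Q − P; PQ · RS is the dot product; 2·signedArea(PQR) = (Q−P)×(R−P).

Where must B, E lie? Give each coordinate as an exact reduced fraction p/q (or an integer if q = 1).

1. B_x = -2/3  [line -3·x + 12·y + -2 = 0 ∩ |BA|² = 25/9]
2. B_y = 0  [line -3·x + 12·y + -2 = 0 ∩ |BA|² = 25/9]
   → B = (-2/3, 0)
3. E_x = 10/9  [E is the centroid of △BAC]
4. E_y = 1/3  [E is the centroid of △BAC]
   → E = (10/9, 1/3)

B = (-2/3, 0)
E = (10/9, 1/3)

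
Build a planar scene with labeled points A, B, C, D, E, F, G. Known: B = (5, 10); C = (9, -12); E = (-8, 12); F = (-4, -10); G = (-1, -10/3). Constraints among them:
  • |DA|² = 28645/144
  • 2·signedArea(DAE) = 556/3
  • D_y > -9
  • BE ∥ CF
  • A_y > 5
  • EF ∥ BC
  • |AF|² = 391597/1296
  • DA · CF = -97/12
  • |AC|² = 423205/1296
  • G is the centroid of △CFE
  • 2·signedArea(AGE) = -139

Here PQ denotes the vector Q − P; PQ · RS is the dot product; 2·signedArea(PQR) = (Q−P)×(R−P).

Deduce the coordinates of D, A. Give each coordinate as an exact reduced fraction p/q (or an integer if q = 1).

A = (49/12, 97/18)
D = (4/3, -76/9)

1. A_x = 49/12  [line -46/3·x + -7·y + 301/3 = 0 ∩ |AC|² = 423205/1296]
2. A_y = 97/18  [line -46/3·x + -7·y + 301/3 = 0 ∩ |AC|² = 423205/1296]
   → A = (49/12, 97/18)
3. D_x = 4/3  [DA · CF = -97/12 ∩ 2·signedArea(DAE) = 556/3]
4. D_y = -76/9  [DA · CF = -97/12 ∩ 2·signedArea(DAE) = 556/3]
   → D = (4/3, -76/9)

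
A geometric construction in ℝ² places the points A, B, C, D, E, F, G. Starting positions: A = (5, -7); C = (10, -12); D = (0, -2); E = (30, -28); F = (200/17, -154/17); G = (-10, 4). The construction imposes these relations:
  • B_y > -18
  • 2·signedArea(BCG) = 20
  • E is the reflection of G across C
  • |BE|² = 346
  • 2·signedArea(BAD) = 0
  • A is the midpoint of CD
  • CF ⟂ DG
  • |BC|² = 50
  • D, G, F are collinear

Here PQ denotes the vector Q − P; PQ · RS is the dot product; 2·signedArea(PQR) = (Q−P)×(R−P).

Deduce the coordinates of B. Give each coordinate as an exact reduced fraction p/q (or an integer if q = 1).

B = (15, -17)

1. B_x = 15  [2·signedArea(BAD) = 0 ∩ 2·signedArea(BCG) = 20]
2. B_y = -17  [2·signedArea(BAD) = 0 ∩ 2·signedArea(BCG) = 20]
   → B = (15, -17)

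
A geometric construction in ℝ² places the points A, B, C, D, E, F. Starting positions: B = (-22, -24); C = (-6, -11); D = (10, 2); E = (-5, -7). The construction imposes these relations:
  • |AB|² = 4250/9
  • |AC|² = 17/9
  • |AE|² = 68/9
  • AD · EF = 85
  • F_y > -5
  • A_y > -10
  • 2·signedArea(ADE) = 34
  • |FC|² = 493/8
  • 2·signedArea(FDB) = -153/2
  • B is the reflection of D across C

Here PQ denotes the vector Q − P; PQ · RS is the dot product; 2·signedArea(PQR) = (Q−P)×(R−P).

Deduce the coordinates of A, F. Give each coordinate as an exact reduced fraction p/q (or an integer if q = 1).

1. A_x = -17/3  [line 9·x + -15·y + -94 = 0 ∩ |AC|² = 17/9]
2. A_y = -29/3  [line 9·x + -15·y + -94 = 0 ∩ |AC|² = 17/9]
   → A = (-17/3, -29/3)
3. F_x = -5/4  [AD · EF = 85 ∩ 2·signedArea(FDB) = -153/2]
4. F_y = -19/4  [AD · EF = 85 ∩ 2·signedArea(FDB) = -153/2]
   → F = (-5/4, -19/4)

A = (-17/3, -29/3)
F = (-5/4, -19/4)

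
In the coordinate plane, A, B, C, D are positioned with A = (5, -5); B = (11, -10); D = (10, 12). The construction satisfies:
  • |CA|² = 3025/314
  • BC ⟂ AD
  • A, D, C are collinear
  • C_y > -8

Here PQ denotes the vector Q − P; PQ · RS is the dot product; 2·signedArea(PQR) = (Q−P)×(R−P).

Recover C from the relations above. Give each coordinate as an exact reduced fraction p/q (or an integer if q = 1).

C = (1295/314, -2505/314)

1. C_x = 1295/314  [A, D, C are collinear ∩ BC ⟂ AD]
2. C_y = -2505/314  [A, D, C are collinear ∩ BC ⟂ AD]
   → C = (1295/314, -2505/314)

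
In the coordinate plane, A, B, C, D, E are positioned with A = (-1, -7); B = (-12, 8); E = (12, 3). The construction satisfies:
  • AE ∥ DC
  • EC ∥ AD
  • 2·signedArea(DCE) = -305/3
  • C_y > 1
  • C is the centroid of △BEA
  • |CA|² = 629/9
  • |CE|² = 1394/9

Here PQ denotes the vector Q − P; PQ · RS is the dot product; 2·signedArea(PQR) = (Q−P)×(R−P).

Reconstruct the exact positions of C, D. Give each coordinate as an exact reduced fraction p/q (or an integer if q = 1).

1. C_x = -1/3  [C is the centroid of △BEA]
2. C_y = 4/3  [C is the centroid of △BEA]
   → C = (-1/3, 4/3)
3. D_x = -40/3  [AE ∥ DC ∩ EC ∥ AD]
4. D_y = -26/3  [AE ∥ DC ∩ EC ∥ AD]
   → D = (-40/3, -26/3)

C = (-1/3, 4/3)
D = (-40/3, -26/3)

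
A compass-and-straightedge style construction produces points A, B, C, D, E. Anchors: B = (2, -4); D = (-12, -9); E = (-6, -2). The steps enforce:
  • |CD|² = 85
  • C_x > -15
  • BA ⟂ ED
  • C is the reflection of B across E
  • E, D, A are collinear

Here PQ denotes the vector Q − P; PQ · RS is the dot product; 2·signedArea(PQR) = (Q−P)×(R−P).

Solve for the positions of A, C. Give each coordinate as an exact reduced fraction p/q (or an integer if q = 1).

A = (-18/5, 4/5)
C = (-14, 0)

1. A_x = -18/5  [E, D, A are collinear ∩ BA ⟂ ED]
2. A_y = 4/5  [E, D, A are collinear ∩ BA ⟂ ED]
   → A = (-18/5, 4/5)
3. C_x = -14  [C is the reflection of B across E]
4. C_y = 0  [C is the reflection of B across E]
   → C = (-14, 0)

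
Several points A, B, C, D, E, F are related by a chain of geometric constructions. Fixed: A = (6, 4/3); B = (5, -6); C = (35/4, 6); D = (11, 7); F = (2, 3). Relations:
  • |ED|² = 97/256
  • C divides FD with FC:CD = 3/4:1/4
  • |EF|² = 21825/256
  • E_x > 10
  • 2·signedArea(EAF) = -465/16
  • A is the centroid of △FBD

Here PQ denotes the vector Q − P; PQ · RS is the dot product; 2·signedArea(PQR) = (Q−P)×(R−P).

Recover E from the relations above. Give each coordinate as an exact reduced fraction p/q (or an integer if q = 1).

1. E_x = 167/16  [line -5/3·x + -4·y + 2131/48 = 0 ∩ |EF|² = 21825/256]
2. E_y = 27/4  [line -5/3·x + -4·y + 2131/48 = 0 ∩ |EF|² = 21825/256]
   → E = (167/16, 27/4)

E = (167/16, 27/4)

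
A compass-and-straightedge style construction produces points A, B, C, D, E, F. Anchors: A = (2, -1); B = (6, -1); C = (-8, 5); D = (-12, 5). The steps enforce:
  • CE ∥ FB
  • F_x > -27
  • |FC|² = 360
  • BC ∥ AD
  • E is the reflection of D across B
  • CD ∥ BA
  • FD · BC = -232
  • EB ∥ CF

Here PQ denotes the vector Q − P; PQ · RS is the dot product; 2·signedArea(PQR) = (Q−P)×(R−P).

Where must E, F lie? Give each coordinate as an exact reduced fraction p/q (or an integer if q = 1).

E = (24, -7)
F = (-26, 11)

1. E_x = 24  [E is the reflection of D across B]
2. E_y = -7  [E is the reflection of D across B]
   → E = (24, -7)
3. F_x = -26  [CE ∥ FB ∩ EB ∥ CF]
4. F_y = 11  [CE ∥ FB ∩ EB ∥ CF]
   → F = (-26, 11)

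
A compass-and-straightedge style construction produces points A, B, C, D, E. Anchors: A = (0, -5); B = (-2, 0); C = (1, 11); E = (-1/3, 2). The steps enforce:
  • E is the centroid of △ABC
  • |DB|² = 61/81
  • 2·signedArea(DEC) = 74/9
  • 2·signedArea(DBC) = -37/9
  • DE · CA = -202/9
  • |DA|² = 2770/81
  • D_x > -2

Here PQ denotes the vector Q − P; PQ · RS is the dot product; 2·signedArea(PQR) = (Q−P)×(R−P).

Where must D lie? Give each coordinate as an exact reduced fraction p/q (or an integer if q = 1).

1. D_x = -13/9  [2·signedArea(DEC) = 74/9 ∩ 2·signedArea(DBC) = -37/9]
2. D_y = 2/3  [2·signedArea(DEC) = 74/9 ∩ 2·signedArea(DBC) = -37/9]
   → D = (-13/9, 2/3)

D = (-13/9, 2/3)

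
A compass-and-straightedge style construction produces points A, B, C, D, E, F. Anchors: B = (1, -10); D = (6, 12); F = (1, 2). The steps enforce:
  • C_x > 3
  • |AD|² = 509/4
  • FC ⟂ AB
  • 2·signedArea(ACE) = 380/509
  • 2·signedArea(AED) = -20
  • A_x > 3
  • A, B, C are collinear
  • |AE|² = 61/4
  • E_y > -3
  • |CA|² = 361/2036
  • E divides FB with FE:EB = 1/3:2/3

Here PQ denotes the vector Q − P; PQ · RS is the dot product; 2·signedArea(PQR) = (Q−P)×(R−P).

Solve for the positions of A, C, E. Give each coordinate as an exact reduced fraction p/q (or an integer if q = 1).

1. E_x = 1  [E divides FB with FE:EB = 1/3:2/3]
2. E_y = -2  [E divides FB with FE:EB = 1/3:2/3]
   → E = (1, -2)
3. A_x = 7/2  [line -14·x + 5·y + 44 = 0 ∩ |AE|² = 61/4]
4. A_y = 1  [line -14·x + 5·y + 44 = 0 ∩ |AE|² = 61/4]
   → A = (7/2, 1)
5. C_x = 1829/509  [A, B, C are collinear ∩ FC ⟂ AB]
6. C_y = 718/509  [A, B, C are collinear ∩ FC ⟂ AB]
   → C = (1829/509, 718/509)

A = (7/2, 1)
C = (1829/509, 718/509)
E = (1, -2)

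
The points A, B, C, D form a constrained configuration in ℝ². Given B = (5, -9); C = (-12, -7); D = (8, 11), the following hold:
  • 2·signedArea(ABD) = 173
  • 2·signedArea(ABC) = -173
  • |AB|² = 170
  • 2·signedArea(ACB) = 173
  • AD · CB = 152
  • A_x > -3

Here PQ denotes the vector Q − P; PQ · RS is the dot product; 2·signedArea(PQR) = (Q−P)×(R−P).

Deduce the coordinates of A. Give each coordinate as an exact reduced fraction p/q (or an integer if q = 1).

1. A_x = -2  [2·signedArea(ABD) = 173 ∩ 2·signedArea(ABC) = -173]
2. A_y = 2  [2·signedArea(ABD) = 173 ∩ 2·signedArea(ABC) = -173]
   → A = (-2, 2)

A = (-2, 2)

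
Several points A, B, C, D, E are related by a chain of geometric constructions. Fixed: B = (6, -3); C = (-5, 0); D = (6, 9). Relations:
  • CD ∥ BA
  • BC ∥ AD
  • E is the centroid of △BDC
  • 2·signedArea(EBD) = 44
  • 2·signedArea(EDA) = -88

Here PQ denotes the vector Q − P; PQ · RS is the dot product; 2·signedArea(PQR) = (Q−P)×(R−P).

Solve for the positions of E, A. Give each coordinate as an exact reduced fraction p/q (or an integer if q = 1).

A = (17, 6)
E = (7/3, 2)

1. E_x = 7/3  [E is the centroid of △BDC]
2. E_y = 2  [E is the centroid of △BDC]
   → E = (7/3, 2)
3. A_x = 17  [BC ∥ AD ∩ CD ∥ BA]
4. A_y = 6  [BC ∥ AD ∩ CD ∥ BA]
   → A = (17, 6)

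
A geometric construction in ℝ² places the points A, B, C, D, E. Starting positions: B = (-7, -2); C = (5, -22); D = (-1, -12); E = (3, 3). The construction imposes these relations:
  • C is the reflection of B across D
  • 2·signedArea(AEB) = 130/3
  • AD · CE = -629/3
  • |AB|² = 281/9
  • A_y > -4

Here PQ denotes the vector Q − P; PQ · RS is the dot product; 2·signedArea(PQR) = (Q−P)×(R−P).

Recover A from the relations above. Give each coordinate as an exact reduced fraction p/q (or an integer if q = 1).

A = (-5/3, -11/3)

1. A_x = -5/3  [2·signedArea(AEB) = 130/3 ∩ AD · CE = -629/3]
2. A_y = -11/3  [2·signedArea(AEB) = 130/3 ∩ AD · CE = -629/3]
   → A = (-5/3, -11/3)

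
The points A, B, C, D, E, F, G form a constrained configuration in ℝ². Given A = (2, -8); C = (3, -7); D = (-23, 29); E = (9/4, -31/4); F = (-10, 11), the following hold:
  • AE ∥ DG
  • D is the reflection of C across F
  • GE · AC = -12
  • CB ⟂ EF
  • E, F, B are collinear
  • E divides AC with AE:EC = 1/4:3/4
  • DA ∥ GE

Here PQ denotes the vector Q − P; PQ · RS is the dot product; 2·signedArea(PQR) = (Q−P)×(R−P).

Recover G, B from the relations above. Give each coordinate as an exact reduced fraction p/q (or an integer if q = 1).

1. G_x = -91/4  [DA ∥ GE ∩ AE ∥ DG]
2. G_y = 117/4  [DA ∥ GE ∩ AE ∥ DG]
   → G = (-91/4, 117/4)
3. B_x = 17103/8026  [E, F, B are collinear ∩ CB ⟂ EF]
4. B_y = -60739/8026  [E, F, B are collinear ∩ CB ⟂ EF]
   → B = (17103/8026, -60739/8026)

B = (17103/8026, -60739/8026)
G = (-91/4, 117/4)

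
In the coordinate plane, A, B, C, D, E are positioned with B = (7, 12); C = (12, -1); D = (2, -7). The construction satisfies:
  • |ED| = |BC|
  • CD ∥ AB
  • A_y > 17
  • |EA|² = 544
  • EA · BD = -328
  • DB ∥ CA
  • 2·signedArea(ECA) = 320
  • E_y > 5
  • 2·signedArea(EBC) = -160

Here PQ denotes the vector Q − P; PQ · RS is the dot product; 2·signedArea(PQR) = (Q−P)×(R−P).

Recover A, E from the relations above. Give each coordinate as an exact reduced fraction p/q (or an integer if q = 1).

A = (17, 18)
E = (-3, 6)

1. A_x = 17  [CD ∥ AB ∩ DB ∥ CA]
2. A_y = 18  [CD ∥ AB ∩ DB ∥ CA]
   → A = (17, 18)
3. E_x = -3  [EA · BD = -328 ∩ 2·signedArea(ECA) = 320]
4. E_y = 6  [EA · BD = -328 ∩ 2·signedArea(ECA) = 320]
   → E = (-3, 6)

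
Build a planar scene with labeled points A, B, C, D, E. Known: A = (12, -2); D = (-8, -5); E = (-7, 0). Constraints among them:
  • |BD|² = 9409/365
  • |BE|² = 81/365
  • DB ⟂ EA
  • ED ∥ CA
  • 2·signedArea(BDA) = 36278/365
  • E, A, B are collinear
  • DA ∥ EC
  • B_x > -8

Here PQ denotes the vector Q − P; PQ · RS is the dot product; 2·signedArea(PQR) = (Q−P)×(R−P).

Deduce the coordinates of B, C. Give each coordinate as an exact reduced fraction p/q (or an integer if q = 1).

1. B_x = -2726/365  [E, A, B are collinear ∩ DB ⟂ EA]
2. B_y = 18/365  [E, A, B are collinear ∩ DB ⟂ EA]
   → B = (-2726/365, 18/365)
3. C_x = 13  [ED ∥ CA ∩ DA ∥ EC]
4. C_y = 3  [ED ∥ CA ∩ DA ∥ EC]
   → C = (13, 3)

B = (-2726/365, 18/365)
C = (13, 3)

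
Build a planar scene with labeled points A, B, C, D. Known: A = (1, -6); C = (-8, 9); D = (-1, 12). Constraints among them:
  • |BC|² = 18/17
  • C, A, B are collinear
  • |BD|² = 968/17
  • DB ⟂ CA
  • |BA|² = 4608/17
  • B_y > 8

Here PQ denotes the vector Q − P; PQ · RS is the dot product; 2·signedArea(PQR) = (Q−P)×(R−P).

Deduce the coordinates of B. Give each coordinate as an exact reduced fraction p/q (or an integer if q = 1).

1. B_x = -127/17  [C, A, B are collinear ∩ DB ⟂ CA]
2. B_y = 138/17  [C, A, B are collinear ∩ DB ⟂ CA]
   → B = (-127/17, 138/17)

B = (-127/17, 138/17)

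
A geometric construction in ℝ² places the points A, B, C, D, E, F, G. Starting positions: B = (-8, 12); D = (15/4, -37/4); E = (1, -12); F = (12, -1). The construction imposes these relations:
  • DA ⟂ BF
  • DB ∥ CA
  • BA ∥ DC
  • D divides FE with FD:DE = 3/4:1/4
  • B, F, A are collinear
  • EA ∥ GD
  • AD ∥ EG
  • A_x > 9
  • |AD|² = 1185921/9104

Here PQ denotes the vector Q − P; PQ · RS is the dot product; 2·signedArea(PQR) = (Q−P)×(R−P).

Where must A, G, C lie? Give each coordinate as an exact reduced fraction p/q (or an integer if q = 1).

1. A_x = 5673/569  [B, F, A are collinear ∩ DA ⟂ BF]
2. A_y = 727/2276  [B, F, A are collinear ∩ DA ⟂ BF]
   → A = (5673/569, 727/2276)
3. G_x = -11881/2276  [EA ∥ GD ∩ AD ∥ EG]
4. G_y = -12273/569  [EA ∥ GD ∩ AD ∥ EG]
   → G = (-11881/2276, -12273/569)
5. C_x = 49435/2276  [DB ∥ CA ∩ BA ∥ DC]
6. C_y = -23819/1138  [DB ∥ CA ∩ BA ∥ DC]
   → C = (49435/2276, -23819/1138)

A = (5673/569, 727/2276)
C = (49435/2276, -23819/1138)
G = (-11881/2276, -12273/569)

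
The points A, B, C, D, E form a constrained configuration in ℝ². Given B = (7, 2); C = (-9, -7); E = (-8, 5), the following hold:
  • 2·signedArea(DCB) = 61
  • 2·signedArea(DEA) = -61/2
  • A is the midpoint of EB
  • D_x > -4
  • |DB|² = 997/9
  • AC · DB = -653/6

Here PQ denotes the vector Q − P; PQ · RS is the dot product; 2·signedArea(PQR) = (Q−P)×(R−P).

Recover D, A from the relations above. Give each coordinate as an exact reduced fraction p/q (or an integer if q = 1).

1. A_x = -1/2  [A is the midpoint of EB]
2. A_y = 7/2  [A is the midpoint of EB]
   → A = (-1/2, 7/2)
3. D_x = -10/3  [2·signedArea(DCB) = 61 ∩ 2·signedArea(DEA) = -61/2]
4. D_y = 0  [2·signedArea(DCB) = 61 ∩ 2·signedArea(DEA) = -61/2]
   → D = (-10/3, 0)

A = (-1/2, 7/2)
D = (-10/3, 0)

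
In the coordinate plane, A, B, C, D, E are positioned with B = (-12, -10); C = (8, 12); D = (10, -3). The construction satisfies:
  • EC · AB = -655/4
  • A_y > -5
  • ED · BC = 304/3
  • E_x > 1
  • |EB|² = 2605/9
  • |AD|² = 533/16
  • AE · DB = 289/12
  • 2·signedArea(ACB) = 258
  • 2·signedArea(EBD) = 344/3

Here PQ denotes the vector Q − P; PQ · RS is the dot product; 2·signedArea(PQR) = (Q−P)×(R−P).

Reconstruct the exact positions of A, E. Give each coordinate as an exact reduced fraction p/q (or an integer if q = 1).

A = (9/2, -19/4)
E = (2, -1/3)

1. E_x = 2  [ED · BC = 304/3 ∩ 2·signedArea(EBD) = 344/3]
2. E_y = -1/3  [ED · BC = 304/3 ∩ 2·signedArea(EBD) = 344/3]
   → E = (2, -1/3)
3. A_x = 9/2  [AE · DB = 289/12 ∩ EC · AB = -655/4]
4. A_y = -19/4  [AE · DB = 289/12 ∩ EC · AB = -655/4]
   → A = (9/2, -19/4)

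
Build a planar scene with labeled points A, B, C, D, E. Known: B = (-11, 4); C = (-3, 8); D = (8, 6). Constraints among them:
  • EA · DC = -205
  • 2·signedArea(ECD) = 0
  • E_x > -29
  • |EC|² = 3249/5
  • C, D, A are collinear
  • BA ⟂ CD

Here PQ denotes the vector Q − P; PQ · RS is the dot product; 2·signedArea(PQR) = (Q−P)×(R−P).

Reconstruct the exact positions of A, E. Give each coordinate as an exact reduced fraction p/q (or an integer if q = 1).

A = (-251/25, 232/25)
E = (-702/25, 314/25)

1. A_x = -251/25  [C, D, A are collinear ∩ BA ⟂ CD]
2. A_y = 232/25  [C, D, A are collinear ∩ BA ⟂ CD]
   → A = (-251/25, 232/25)
3. E_x = -702/25  [2·signedArea(ECD) = 0 ∩ EA · DC = -205]
4. E_y = 314/25  [2·signedArea(ECD) = 0 ∩ EA · DC = -205]
   → E = (-702/25, 314/25)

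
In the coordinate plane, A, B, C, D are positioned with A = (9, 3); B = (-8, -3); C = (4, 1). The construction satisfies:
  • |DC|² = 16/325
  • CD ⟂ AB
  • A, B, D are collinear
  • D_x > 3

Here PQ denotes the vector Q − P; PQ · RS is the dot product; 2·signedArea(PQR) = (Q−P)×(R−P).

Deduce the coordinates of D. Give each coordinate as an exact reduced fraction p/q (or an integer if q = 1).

1. D_x = 1276/325  [A, B, D are collinear ∩ CD ⟂ AB]
2. D_y = 393/325  [A, B, D are collinear ∩ CD ⟂ AB]
   → D = (1276/325, 393/325)

D = (1276/325, 393/325)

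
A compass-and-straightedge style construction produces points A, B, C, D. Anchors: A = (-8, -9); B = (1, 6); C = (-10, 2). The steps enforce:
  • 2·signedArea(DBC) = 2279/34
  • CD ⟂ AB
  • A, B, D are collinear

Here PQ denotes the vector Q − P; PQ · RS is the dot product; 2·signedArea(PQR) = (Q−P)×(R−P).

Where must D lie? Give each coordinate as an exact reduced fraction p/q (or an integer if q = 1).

D = (-125/34, -61/34)

1. D_x = -125/34  [A, B, D are collinear ∩ CD ⟂ AB]
2. D_y = -61/34  [A, B, D are collinear ∩ CD ⟂ AB]
   → D = (-125/34, -61/34)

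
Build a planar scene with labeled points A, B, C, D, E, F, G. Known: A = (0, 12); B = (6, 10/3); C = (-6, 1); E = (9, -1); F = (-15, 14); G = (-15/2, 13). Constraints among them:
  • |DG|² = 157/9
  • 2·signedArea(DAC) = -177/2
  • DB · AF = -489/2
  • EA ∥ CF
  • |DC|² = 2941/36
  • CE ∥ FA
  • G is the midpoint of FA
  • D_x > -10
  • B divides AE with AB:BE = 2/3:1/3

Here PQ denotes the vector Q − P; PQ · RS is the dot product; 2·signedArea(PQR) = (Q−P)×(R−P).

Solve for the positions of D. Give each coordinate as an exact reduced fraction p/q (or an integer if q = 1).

D = (-19/2, 28/3)

1. D_x = -19/2  [2·signedArea(DAC) = -177/2 ∩ DB · AF = -489/2]
2. D_y = 28/3  [2·signedArea(DAC) = -177/2 ∩ DB · AF = -489/2]
   → D = (-19/2, 28/3)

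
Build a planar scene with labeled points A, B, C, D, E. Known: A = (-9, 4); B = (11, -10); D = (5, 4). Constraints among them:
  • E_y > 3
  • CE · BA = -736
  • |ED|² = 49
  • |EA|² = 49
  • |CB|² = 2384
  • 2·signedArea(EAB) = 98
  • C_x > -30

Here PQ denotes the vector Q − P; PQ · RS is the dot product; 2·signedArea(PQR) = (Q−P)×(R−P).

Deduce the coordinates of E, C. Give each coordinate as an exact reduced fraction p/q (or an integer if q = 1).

C = (-29, 18)
E = (-2, 4)

1. E_x = -2  [line 14·x + 20·y + -52 = 0 ∩ |ED|² = 49]
2. E_y = 4  [line 14·x + 20·y + -52 = 0 ∩ |ED|² = 49]
   → E = (-2, 4)
3. C_x = -29  [line 20·x + -14·y + 832 = 0 ∩ |CB|² = 2384]
4. C_y = 18  [line 20·x + -14·y + 832 = 0 ∩ |CB|² = 2384]
   → C = (-29, 18)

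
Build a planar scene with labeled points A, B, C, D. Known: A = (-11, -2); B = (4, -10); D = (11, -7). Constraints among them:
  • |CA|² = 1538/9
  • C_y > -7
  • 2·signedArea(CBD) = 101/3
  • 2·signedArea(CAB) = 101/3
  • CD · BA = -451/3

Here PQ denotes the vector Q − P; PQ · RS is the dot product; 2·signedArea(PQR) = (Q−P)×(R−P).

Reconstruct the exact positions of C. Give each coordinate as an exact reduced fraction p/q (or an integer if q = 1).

C = (4/3, -19/3)

1. C_x = 4/3  [2·signedArea(CAB) = 101/3 ∩ CD · BA = -451/3]
2. C_y = -19/3  [2·signedArea(CAB) = 101/3 ∩ CD · BA = -451/3]
   → C = (4/3, -19/3)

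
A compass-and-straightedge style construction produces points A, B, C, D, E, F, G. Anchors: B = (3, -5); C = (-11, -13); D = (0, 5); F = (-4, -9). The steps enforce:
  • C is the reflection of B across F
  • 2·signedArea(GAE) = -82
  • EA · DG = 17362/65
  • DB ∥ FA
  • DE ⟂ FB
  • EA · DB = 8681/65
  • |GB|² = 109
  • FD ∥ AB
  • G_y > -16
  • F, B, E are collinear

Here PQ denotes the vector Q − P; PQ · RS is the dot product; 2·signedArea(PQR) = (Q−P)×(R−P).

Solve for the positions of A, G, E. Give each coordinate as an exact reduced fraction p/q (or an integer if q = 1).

1. A_x = -1  [FD ∥ AB ∩ DB ∥ FA]
2. A_y = -19  [FD ∥ AB ∩ DB ∥ FA]
   → A = (-1, -19)
3. E_x = 328/65  [F, B, E are collinear ∩ DE ⟂ FB]
4. E_y = -249/65  [F, B, E are collinear ∩ DE ⟂ FB]
   → E = (328/65, -249/65)
5. G_x = 6  [2·signedArea(GAE) = -82 ∩ EA · DG = 17362/65]
6. G_y = -15  [2·signedArea(GAE) = -82 ∩ EA · DG = 17362/65]
   → G = (6, -15)

A = (-1, -19)
E = (328/65, -249/65)
G = (6, -15)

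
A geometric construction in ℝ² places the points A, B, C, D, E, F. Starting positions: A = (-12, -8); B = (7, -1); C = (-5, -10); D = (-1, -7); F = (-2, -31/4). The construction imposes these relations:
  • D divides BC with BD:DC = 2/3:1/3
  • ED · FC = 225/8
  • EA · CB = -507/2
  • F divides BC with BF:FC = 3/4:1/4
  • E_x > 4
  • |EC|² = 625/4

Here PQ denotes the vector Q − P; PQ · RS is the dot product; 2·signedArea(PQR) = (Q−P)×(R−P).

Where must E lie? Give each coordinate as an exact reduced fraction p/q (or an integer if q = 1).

1. E_x = 5  [line -12·x + -9·y + 75/2 = 0 ∩ |EC|² = 625/4]
2. E_y = -5/2  [line -12·x + -9·y + 75/2 = 0 ∩ |EC|² = 625/4]
   → E = (5, -5/2)

E = (5, -5/2)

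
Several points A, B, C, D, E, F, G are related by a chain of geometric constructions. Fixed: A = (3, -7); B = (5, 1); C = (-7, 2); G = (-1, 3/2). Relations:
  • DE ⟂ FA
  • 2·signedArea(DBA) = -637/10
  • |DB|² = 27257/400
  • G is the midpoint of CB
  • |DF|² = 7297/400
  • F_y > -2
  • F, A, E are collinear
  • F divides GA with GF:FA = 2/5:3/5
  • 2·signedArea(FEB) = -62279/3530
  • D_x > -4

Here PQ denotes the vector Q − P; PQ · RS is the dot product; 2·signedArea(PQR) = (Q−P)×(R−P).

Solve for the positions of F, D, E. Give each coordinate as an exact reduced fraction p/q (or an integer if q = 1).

D = (-16/5, 1/20)
E = (-1483/1765, 8193/7060)
F = (3/5, -19/10)

1. F_x = 3/5  [F divides GA with GF:FA = 2/5:3/5]
2. F_y = -19/10  [F divides GA with GF:FA = 2/5:3/5]
   → F = (3/5, -19/10)
3. E_x = -1483/1765  [F, A, E are collinear ∩ 2·signedArea(FEB) = -62279/3530]
4. E_y = 8193/7060  [F, A, E are collinear ∩ 2·signedArea(FEB) = -62279/3530]
   → E = (-1483/1765, 8193/7060)
5. D_x = -16/5  [2·signedArea(DBA) = -637/10 ∩ DE ⟂ FA]
6. D_y = 1/20  [2·signedArea(DBA) = -637/10 ∩ DE ⟂ FA]
   → D = (-16/5, 1/20)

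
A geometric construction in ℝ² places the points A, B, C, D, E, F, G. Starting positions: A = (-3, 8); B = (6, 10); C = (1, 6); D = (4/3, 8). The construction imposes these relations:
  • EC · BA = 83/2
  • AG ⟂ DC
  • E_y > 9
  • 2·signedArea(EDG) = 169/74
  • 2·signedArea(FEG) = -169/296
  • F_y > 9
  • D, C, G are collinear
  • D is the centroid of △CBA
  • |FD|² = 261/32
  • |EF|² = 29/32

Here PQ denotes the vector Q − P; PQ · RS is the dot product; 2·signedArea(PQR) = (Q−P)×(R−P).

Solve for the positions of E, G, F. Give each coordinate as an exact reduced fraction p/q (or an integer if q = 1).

E = (29/6, 19/2)
F = (95/24, 73/8)
G = (45/37, 270/37)

1. G_x = 45/37  [D, C, G are collinear ∩ AG ⟂ DC]
2. G_y = 270/37  [D, C, G are collinear ∩ AG ⟂ DC]
   → G = (45/37, 270/37)
3. E_x = 29/6  [2·signedArea(EDG) = 169/74 ∩ EC · BA = 83/2]
4. E_y = 19/2  [2·signedArea(EDG) = 169/74 ∩ EC · BA = 83/2]
   → E = (29/6, 19/2)
5. F_x = 95/24  [line 163/74·x + -803/222·y + 7189/296 = 0 ∩ |FD|² = 261/32]
6. F_y = 73/8  [line 163/74·x + -803/222·y + 7189/296 = 0 ∩ |FD|² = 261/32]
   → F = (95/24, 73/8)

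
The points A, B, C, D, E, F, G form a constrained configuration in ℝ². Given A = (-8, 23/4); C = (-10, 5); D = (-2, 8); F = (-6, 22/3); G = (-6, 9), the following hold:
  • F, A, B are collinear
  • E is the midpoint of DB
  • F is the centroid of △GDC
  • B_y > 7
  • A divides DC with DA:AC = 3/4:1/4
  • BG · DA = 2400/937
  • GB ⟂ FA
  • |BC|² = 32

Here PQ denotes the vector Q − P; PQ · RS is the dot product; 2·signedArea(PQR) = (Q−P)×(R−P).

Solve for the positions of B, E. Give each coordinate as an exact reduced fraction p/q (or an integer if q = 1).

B = (-4862/937, 7473/937)
E = (-3368/937, 14969/1874)

1. B_x = -4862/937  [F, A, B are collinear ∩ GB ⟂ FA]
2. B_y = 7473/937  [F, A, B are collinear ∩ GB ⟂ FA]
   → B = (-4862/937, 7473/937)
3. E_x = -3368/937  [E is the midpoint of DB]
4. E_y = 14969/1874  [E is the midpoint of DB]
   → E = (-3368/937, 14969/1874)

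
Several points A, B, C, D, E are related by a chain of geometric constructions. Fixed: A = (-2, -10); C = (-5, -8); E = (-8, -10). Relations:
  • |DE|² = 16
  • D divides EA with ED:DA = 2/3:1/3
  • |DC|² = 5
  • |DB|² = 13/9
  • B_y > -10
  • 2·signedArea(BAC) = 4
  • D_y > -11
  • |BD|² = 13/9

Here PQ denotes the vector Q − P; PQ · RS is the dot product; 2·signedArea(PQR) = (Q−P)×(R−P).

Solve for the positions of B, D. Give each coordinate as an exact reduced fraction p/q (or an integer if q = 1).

B = (-5, -28/3)
D = (-4, -10)

1. D_x = -4  [D divides EA with ED:DA = 2/3:1/3]
2. D_y = -10  [D divides EA with ED:DA = 2/3:1/3]
   → D = (-4, -10)
3. B_x = -5  [line -2·x + -3·y + -38 = 0 ∩ |BD|² = 13/9]
4. B_y = -28/3  [line -2·x + -3·y + -38 = 0 ∩ |BD|² = 13/9]
   → B = (-5, -28/3)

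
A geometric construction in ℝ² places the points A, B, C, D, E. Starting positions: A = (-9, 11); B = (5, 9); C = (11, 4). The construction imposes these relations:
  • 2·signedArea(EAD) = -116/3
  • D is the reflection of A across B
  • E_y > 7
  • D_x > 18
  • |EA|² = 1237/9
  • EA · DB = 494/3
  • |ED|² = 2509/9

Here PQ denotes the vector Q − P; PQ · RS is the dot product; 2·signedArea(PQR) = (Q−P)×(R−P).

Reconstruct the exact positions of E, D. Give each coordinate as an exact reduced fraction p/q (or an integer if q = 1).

1. D_x = 19  [D is the reflection of A across B]
2. D_y = 7  [D is the reflection of A across B]
   → D = (19, 7)
3. E_x = 7/3  [2·signedArea(EAD) = -116/3 ∩ EA · DB = 494/3]
4. E_y = 8  [2·signedArea(EAD) = -116/3 ∩ EA · DB = 494/3]
   → E = (7/3, 8)

D = (19, 7)
E = (7/3, 8)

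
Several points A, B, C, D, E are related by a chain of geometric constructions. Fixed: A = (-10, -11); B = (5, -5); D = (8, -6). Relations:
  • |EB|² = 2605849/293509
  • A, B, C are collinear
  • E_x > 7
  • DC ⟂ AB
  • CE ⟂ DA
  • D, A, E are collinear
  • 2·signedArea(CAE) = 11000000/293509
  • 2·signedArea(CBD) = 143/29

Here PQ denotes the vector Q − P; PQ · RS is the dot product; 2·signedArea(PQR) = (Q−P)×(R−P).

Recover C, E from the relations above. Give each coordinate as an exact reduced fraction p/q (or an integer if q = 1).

1. C_x = 210/29  [A, B, C are collinear ∩ DC ⟂ AB]
2. C_y = -119/29  [A, B, C are collinear ∩ DC ⟂ AB]
   → C = (210/29, -119/29)
3. E_x = 78790/10121  [D, A, E are collinear ∩ CE ⟂ DA]
4. E_y = -61331/10121  [D, A, E are collinear ∩ CE ⟂ DA]
   → E = (78790/10121, -61331/10121)

C = (210/29, -119/29)
E = (78790/10121, -61331/10121)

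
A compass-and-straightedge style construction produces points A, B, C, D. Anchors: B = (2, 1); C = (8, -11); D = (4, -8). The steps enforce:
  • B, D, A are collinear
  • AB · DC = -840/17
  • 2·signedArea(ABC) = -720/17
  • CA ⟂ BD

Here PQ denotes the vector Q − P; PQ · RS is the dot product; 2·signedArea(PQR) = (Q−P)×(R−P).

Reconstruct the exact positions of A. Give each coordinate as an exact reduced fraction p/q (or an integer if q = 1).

1. A_x = 82/17  [B, D, A are collinear ∩ CA ⟂ BD]
2. A_y = -199/17  [B, D, A are collinear ∩ CA ⟂ BD]
   → A = (82/17, -199/17)

A = (82/17, -199/17)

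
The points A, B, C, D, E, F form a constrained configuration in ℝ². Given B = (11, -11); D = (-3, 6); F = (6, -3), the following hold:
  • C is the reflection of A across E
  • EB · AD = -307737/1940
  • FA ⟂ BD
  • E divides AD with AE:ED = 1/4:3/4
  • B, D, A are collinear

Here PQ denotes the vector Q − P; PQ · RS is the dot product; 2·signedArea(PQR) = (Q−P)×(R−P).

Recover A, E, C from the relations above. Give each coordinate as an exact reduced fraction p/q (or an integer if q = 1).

A = (2451/485, -1833/485)
C = (498/485, 1077/970)
E = (2949/970, -2589/1940)

1. A_x = 2451/485  [B, D, A are collinear ∩ FA ⟂ BD]
2. A_y = -1833/485  [B, D, A are collinear ∩ FA ⟂ BD]
   → A = (2451/485, -1833/485)
3. E_x = 2949/970  [E divides AD with AE:ED = 1/4:3/4]
4. E_y = -2589/1940  [E divides AD with AE:ED = 1/4:3/4]
   → E = (2949/970, -2589/1940)
5. C_x = 498/485  [C is the reflection of A across E]
6. C_y = 1077/970  [C is the reflection of A across E]
   → C = (498/485, 1077/970)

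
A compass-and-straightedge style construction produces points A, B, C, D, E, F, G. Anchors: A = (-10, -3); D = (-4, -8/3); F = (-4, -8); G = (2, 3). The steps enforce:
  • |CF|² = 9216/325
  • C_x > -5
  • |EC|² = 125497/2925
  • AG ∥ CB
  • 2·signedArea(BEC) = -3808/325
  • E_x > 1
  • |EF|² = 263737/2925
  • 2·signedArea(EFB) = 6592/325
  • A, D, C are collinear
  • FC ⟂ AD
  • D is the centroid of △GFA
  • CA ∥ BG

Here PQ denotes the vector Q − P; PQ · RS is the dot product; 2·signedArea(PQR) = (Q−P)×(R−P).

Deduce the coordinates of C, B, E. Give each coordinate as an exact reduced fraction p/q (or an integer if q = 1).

1. C_x = -1396/325  [A, D, C are collinear ∩ FC ⟂ AD]
2. C_y = -872/325  [A, D, C are collinear ∩ FC ⟂ AD]
   → C = (-1396/325, -872/325)
3. B_x = 2504/325  [CA ∥ BG ∩ AG ∥ CB]
4. B_y = 1078/325  [CA ∥ BG ∩ AG ∥ CB]
   → B = (2504/325, 1078/325)
5. E_x = 618/325  [2·signedArea(EFB) = 6592/325 ∩ 2·signedArea(BEC) = -3808/325]
6. E_y = -547/975  [2·signedArea(EFB) = 6592/325 ∩ 2·signedArea(BEC) = -3808/325]
   → E = (618/325, -547/975)

B = (2504/325, 1078/325)
C = (-1396/325, -872/325)
E = (618/325, -547/975)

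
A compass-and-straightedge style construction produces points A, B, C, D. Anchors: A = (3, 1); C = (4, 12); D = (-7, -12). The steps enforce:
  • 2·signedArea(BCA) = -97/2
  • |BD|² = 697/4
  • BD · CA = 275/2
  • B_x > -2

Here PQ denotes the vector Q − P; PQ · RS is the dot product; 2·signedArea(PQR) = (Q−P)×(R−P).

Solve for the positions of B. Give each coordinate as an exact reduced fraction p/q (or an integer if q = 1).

1. B_x = -3/2  [2·signedArea(BCA) = -97/2 ∩ BD · CA = 275/2]
2. B_y = 0  [2·signedArea(BCA) = -97/2 ∩ BD · CA = 275/2]
   → B = (-3/2, 0)

B = (-3/2, 0)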